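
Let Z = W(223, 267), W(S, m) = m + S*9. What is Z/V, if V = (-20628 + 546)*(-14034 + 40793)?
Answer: -379/89562373 ≈ -4.2317e-6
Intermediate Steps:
W(S, m) = m + 9*S
Z = 2274 (Z = 267 + 9*223 = 267 + 2007 = 2274)
V = -537374238 (V = -20082*26759 = -537374238)
Z/V = 2274/(-537374238) = 2274*(-1/537374238) = -379/89562373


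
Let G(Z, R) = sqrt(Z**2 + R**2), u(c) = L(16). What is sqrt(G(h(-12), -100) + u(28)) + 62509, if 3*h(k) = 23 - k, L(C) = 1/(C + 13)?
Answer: 62509 + sqrt(261 + 12615*sqrt(3649))/87 ≈ 62519.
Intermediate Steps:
L(C) = 1/(13 + C)
u(c) = 1/29 (u(c) = 1/(13 + 16) = 1/29)
h(k) = 23/3 - k/3 (h(k) = (23 - k)/3 = 23/3 - k/3)
G(Z, R) = sqrt(R**2 + Z**2)
sqrt(G(h(-12), -100) + u(28)) + 62509 = sqrt(sqrt((-100)**2 + (23/3 - 1/3*(-12))**2) + 1/29) + 62509 = sqrt(sqrt(10000 + (23/3 + 4)**2) + 1/29) + 62509 = sqrt(sqrt(10000 + (35/3)**2) + 1/29) + 62509 = sqrt(sqrt(10000 + 1225/9) + 1/29) + 62509 = sqrt(sqrt(91225/9) + 1/29) + 62509 = sqrt(5*sqrt(3649)/3 + 1/29) + 62509 = sqrt(1/29 + 5*sqrt(3649)/3) + 62509 = 62509 + sqrt(1/29 + 5*sqrt(3649)/3)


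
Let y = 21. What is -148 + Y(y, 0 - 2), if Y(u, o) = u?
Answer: -127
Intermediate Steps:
-148 + Y(y, 0 - 2) = -148 + 21 = -127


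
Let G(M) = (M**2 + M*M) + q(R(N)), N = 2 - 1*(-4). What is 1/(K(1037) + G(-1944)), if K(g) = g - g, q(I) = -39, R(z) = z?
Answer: 1/7558233 ≈ 1.3231e-7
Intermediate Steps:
N = 6 (N = 2 + 4 = 6)
G(M) = -39 + 2*M**2 (G(M) = (M**2 + M*M) - 39 = (M**2 + M**2) - 39 = 2*M**2 - 39 = -39 + 2*M**2)
K(g) = 0
1/(K(1037) + G(-1944)) = 1/(0 + (-39 + 2*(-1944)**2)) = 1/(0 + (-39 + 2*3779136)) = 1/(0 + (-39 + 7558272)) = 1/(0 + 7558233) = 1/7558233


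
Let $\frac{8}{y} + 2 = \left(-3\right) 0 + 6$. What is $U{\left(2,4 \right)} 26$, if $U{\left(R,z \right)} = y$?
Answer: $52$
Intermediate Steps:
$y = 2$ ($y = \frac{8}{-2 + \left(\left(-3\right) 0 + 6\right)} = \frac{8}{-2 + \left(0 + 6\right)} = \frac{8}{-2 + 6} = \frac{8}{4} = 8 \cdot \frac{1}{4} = 2$)
$U{\left(R,z \right)} = 2$
$U{\left(2,4 \right)} 26 = 2 \cdot 26 = 52$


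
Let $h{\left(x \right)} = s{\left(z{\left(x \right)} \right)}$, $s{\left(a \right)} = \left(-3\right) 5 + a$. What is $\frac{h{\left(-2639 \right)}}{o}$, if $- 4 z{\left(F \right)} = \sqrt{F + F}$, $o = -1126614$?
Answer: $\frac{5}{375538} + \frac{i \sqrt{5278}}{4506456} \approx 1.3314 \cdot 10^{-5} + 1.6121 \cdot 10^{-5} i$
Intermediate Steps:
$z{\left(F \right)} = - \frac{\sqrt{2} \sqrt{F}}{4}$ ($z{\left(F \right)} = - \frac{\sqrt{F + F}}{4} = - \frac{\sqrt{2 F}}{4} = - \frac{\sqrt{2} \sqrt{F}}{4}$)
$s{\left(a \right)} = -15 + a$
$h{\left(x \right)} = -15 - \frac{\sqrt{2} \sqrt{x}}{4}$
$\frac{h{\left(-2639 \right)}}{o} = \frac{-15 - \frac{\sqrt{2} \sqrt{-2639}}{4}}{-1126614} = \left(-15 - \frac{\sqrt{2} i \sqrt{2639}}{4}\right) \left(- \frac{1}{1126614}\right) = \left(-15 - \frac{i \sqrt{5278}}{4}\right) \left(- \frac{1}{1126614}\right) = \frac{5}{375538} + \frac{i \sqrt{5278}}{4506456}$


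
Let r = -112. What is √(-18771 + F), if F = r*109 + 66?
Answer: I*√30913 ≈ 175.82*I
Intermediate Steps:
F = -12142 (F = -112*109 + 66 = -12208 + 66 = -12142)
√(-18771 + F) = √(-18771 - 12142) = √(-30913) = I*√30913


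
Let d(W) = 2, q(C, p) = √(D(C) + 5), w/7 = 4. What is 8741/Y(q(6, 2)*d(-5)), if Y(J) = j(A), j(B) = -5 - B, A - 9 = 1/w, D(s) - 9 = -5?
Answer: -244748/393 ≈ -622.77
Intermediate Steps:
w = 28 (w = 7*4 = 28)
D(s) = 4 (D(s) = 9 - 5 = 4)
q(C, p) = 3 (q(C, p) = √(4 + 5) = √9 = 3)
A = 253/28 (A = 9 + 1/28 = 253/28 ≈ 9.0357)
Y(J) = -393/28 (Y(J) = -5 - 1*253/28 = -5 - 253/28 = -393/28)
8741/Y(q(6, 2)*d(-5)) = 8741/(-393/28) = 8741*(-28/393) = -244748/393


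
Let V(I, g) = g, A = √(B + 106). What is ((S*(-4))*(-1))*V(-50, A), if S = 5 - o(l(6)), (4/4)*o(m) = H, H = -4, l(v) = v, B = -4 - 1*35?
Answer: 36*√67 ≈ 294.67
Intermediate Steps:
B = -39 (B = -4 - 35 = -39)
A = √67 (A = √(-39 + 106) = √67 ≈ 8.1853)
o(m) = -4
S = 9 (S = 5 - 1*(-4) = 5 + 4 = 9)
((S*(-4))*(-1))*V(-50, A) = ((9*(-4))*(-1))*√67 = (-36*(-1))*√67 = 36*√67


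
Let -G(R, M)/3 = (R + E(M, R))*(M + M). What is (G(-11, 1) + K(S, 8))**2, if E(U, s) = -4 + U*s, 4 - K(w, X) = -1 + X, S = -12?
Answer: 23409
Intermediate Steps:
K(w, X) = 5 - X (K(w, X) = 4 - (-1 + X) = 4 + (1 - X) = 5 - X)
G(R, M) = -6*M*(-4 + R + M*R) (G(R, M) = -3*(R + (-4 + M*R))*(M + M) = -3*(-4 + R + M*R)*2*M = -6*M*(-4 + R + M*R))
(G(-11, 1) + K(S, 8))**2 = (6*1*(4 - 1*(-11) - 1*1*(-11)) + (5 - 1*8))**2 = (6*1*(4 + 11 + 11) + (5 - 8))**2 = (6*1*26 - 3)**2 = (156 - 3)**2 = 153**2 = 23409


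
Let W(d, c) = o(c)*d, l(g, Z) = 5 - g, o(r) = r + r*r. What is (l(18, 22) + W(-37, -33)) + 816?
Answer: -38269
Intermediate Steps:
o(r) = r + r**2
W(d, c) = c*d*(1 + c) (W(d, c) = (c*(1 + c))*d = c*d*(1 + c))
(l(18, 22) + W(-37, -33)) + 816 = ((5 - 1*18) - 33*(-37)*(1 - 33)) + 816 = ((5 - 18) - 33*(-37)*(-32)) + 816 = (-13 - 39072) + 816 = -39085 + 816 = -38269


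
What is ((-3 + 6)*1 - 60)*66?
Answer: -3762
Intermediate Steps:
((-3 + 6)*1 - 60)*66 = (3*1 - 60)*66 = (3 - 60)*66 = -57*66 = -3762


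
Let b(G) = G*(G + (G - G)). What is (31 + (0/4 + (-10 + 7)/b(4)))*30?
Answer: 7395/8 ≈ 924.38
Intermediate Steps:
b(G) = G² (b(G) = G*(G + 0) = G*G = G²)
(31 + (0/4 + (-10 + 7)/b(4)))*30 = (31 + (0/4 + (-10 + 7)/(4²)))*30 = (31 + (0*(¼) - 3/16))*30 = (31 + (0 - 3*1/16))*30 = (31 + (0 - 3/16))*30 = (31 - 3/16)*30 = (493/16)*30 = 7395/8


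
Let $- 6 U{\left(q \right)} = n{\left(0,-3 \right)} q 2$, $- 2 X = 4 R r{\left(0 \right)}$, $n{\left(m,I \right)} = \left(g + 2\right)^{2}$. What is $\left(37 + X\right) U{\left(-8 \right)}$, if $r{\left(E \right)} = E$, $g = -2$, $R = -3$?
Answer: $0$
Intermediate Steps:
$n{\left(m,I \right)} = 0$ ($n{\left(m,I \right)} = \left(-2 + 2\right)^{2} = 0^{2} = 0$)
$X = 0$ ($X = - \frac{4 \left(-3\right) 0}{2} = - \frac{\left(-12\right) 0}{2} = \left(- \frac{1}{2}\right) 0 = 0$)
$U{\left(q \right)} = 0$ ($U{\left(q \right)} = - \frac{0 q 2}{6} = - \frac{0 \cdot 2}{6} = \left(- \frac{1}{6}\right) 0 = 0$)
$\left(37 + X\right) U{\left(-8 \right)} = \left(37 + 0\right) 0 = 37 \cdot 0 = 0$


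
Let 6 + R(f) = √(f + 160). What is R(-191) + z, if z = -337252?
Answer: -337258 + I*√31 ≈ -3.3726e+5 + 5.5678*I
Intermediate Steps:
R(f) = -6 + √(160 + f) (R(f) = -6 + √(f + 160) = -6 + √(160 + f))
R(-191) + z = (-6 + √(160 - 191)) - 337252 = (-6 + √(-31)) - 337252 = (-6 + I*√31) - 337252 = -337258 + I*√31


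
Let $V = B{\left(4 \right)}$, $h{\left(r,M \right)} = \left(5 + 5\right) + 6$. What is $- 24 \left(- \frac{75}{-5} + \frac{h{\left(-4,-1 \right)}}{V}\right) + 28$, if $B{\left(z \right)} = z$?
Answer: $-428$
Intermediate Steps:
$h{\left(r,M \right)} = 16$ ($h{\left(r,M \right)} = 10 + 6 = 16$)
$V = 4$
$- 24 \left(- \frac{75}{-5} + \frac{h{\left(-4,-1 \right)}}{V}\right) + 28 = - 24 \left(- \frac{75}{-5} + \frac{16}{4}\right) + 28 = - 24 \left(\left(-75\right) \left(- \frac{1}{5}\right) + 16 \cdot \frac{1}{4}\right) + 28 = - 24 \left(15 + 4\right) + 28 = \left(-24\right) 19 + 28 = -456 + 28 = -428$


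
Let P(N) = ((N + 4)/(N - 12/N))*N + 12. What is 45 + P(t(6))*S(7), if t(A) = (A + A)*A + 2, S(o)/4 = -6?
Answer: -1447353/683 ≈ -2119.1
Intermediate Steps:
S(o) = -24 (S(o) = 4*(-6) = -24)
t(A) = 2 + 2*A² (t(A) = (2*A)*A + 2 = 2*A² + 2 = 2 + 2*A²)
P(N) = 12 + N*(4 + N)/(N - 12/N) (P(N) = ((4 + N)/(N - 12/N))*N + 12 = N*(4 + N)/(N - 12/N) + 12 = 12 + N*(4 + N)/(N - 12/N))
45 + P(t(6))*S(7) = 45 + ((-144 + (2 + 2*6²)³ + 16*(2 + 2*6²)²)/(-12 + (2 + 2*6²)²))*(-24) = 45 + ((-144 + (2 + 2*36)³ + 16*(2 + 2*36)²)/(-12 + (2 + 2*36)²))*(-24) = 45 + ((-144 + (2 + 72)³ + 16*(2 + 72)²)/(-12 + (2 + 72)²))*(-24) = 45 + ((-144 + 74³ + 16*74²)/(-12 + 74²))*(-24) = 45 + ((-144 + 405224 + 16*5476)/(-12 + 5476))*(-24) = 45 + ((-144 + 405224 + 87616)/5464)*(-24) = 45 + ((1/5464)*492696)*(-24) = 45 + (61587/683)*(-24) = 45 - 1478088/683 = -1447353/683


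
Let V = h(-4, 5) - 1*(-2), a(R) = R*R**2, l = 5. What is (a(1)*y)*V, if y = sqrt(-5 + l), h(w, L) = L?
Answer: 0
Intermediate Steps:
a(R) = R**3
y = 0 (y = sqrt(-5 + 5) = sqrt(0) = 0)
V = 7 (V = 5 - 1*(-2) = 5 + 2 = 7)
(a(1)*y)*V = (1**3*0)*7 = (1*0)*7 = 0*7 = 0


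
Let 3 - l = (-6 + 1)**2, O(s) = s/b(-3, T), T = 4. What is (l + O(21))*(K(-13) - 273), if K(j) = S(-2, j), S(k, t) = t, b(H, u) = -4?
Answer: 15587/2 ≈ 7793.5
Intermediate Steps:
K(j) = j
O(s) = -s/4 (O(s) = s/(-4) = s*(-1/4) = -s/4)
l = -22 (l = 3 - (-6 + 1)**2 = 3 - 1*(-5)**2 = 3 - 1*25 = 3 - 25 = -22)
(l + O(21))*(K(-13) - 273) = (-22 - 1/4*21)*(-13 - 273) = (-22 - 21/4)*(-286) = -109/4*(-286) = 15587/2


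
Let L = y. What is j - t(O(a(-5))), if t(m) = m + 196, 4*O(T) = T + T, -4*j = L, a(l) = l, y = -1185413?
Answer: 1184639/4 ≈ 2.9616e+5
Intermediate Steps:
L = -1185413
j = 1185413/4 (j = -¼*(-1185413) = 1185413/4 ≈ 2.9635e+5)
O(T) = T/2 (O(T) = (T + T)/4 = (2*T)/4 = T/2)
t(m) = 196 + m
j - t(O(a(-5))) = 1185413/4 - (196 + (½)*(-5)) = 1185413/4 - (196 - 5/2) = 1185413/4 - 1*387/2 = 1185413/4 - 387/2 = 1184639/4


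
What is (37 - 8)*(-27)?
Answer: -783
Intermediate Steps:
(37 - 8)*(-27) = 29*(-27) = -783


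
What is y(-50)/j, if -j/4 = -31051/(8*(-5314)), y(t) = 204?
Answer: -2168112/31051 ≈ -69.824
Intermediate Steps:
j = -31051/10628 (j = -(-124204)/(8*(-5314)) = -(-124204)/(-42512) = -(-124204)*(-1)/42512 = -4*31051/42512 = -31051/10628 ≈ -2.9216)
y(-50)/j = 204/(-31051/10628) = 204*(-10628/31051) = -2168112/31051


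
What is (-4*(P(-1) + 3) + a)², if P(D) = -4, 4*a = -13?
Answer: 9/16 ≈ 0.56250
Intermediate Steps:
a = -13/4 (a = (¼)*(-13) = -13/4 ≈ -3.2500)
(-4*(P(-1) + 3) + a)² = (-4*(-4 + 3) - 13/4)² = (-4*(-1) - 13/4)² = (4 - 13/4)² = (¾)² = 9/16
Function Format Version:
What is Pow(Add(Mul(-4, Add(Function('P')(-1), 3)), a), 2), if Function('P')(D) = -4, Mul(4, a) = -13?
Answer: Rational(9, 16) ≈ 0.56250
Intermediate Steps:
a = Rational(-13, 4) (a = Mul(Rational(1, 4), -13) = Rational(-13, 4) ≈ -3.2500)
Pow(Add(Mul(-4, Add(Function('P')(-1), 3)), a), 2) = Pow(Add(Mul(-4, Add(-4, 3)), Rational(-13, 4)), 2) = Pow(Add(Mul(-4, -1), Rational(-13, 4)), 2) = Pow(Add(4, Rational(-13, 4)), 2) = Pow(Rational(3, 4), 2) = Rational(9, 16)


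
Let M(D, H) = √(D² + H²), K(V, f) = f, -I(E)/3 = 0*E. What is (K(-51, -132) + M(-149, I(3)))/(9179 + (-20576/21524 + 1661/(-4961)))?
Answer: 2426831/1310161722 ≈ 0.0018523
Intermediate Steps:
I(E) = 0 (I(E) = -0*E = -3*0 = 0)
(K(-51, -132) + M(-149, I(3)))/(9179 + (-20576/21524 + 1661/(-4961))) = (-132 + √((-149)² + 0²))/(9179 + (-20576/21524 + 1661/(-4961))) = (-132 + √(22201 + 0))/(9179 + (-20576*1/21524 + 1661*(-1/4961))) = (-132 + √22201)/(9179 + (-5144/5381 - 151/451)) = (-132 + 149)/(9179 - 3132475/2426831) = 17/(22272749274/2426831) = 17*(2426831/22272749274) = 2426831/1310161722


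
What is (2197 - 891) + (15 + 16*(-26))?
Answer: 905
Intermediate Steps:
(2197 - 891) + (15 + 16*(-26)) = 1306 + (15 - 416) = 1306 - 401 = 905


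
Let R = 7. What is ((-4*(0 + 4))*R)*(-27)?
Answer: 3024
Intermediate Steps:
((-4*(0 + 4))*R)*(-27) = (-4*(0 + 4)*7)*(-27) = (-4*4*7)*(-27) = -16*7*(-27) = -112*(-27) = 3024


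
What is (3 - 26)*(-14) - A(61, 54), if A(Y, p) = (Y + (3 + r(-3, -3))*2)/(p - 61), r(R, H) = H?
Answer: 2315/7 ≈ 330.71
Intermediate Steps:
A(Y, p) = Y/(-61 + p) (A(Y, p) = (Y + (3 - 3)*2)/(p - 61) = (Y + 0*2)/(-61 + p) = (Y + 0)/(-61 + p) = Y/(-61 + p))
(3 - 26)*(-14) - A(61, 54) = (3 - 26)*(-14) - 61/(-61 + 54) = -23*(-14) - 61/(-7) = 322 - 61*(-1)/7 = 322 - 1*(-61/7) = 322 + 61/7 = 2315/7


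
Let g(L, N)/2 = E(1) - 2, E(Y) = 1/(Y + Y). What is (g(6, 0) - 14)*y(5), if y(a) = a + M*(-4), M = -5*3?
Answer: -1105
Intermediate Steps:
E(Y) = 1/(2*Y)
M = -15
y(a) = 60 + a (y(a) = a - 15*(-4) = a + 60 = 60 + a)
g(L, N) = -3 (g(L, N) = 2*((½)/1 - 2) = 2*((½)*1 - 2) = 2*(½ - 2) = 2*(-3/2) = -3)
(g(6, 0) - 14)*y(5) = (-3 - 14)*(60 + 5) = -17*65 = -1105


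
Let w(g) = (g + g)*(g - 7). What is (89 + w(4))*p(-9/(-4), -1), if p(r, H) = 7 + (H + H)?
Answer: 325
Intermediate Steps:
p(r, H) = 7 + 2*H
w(g) = 2*g*(-7 + g) (w(g) = (2*g)*(-7 + g) = 2*g*(-7 + g))
(89 + w(4))*p(-9/(-4), -1) = (89 + 2*4*(-7 + 4))*(7 + 2*(-1)) = (89 + 2*4*(-3))*(7 - 2) = (89 - 24)*5 = 65*5 = 325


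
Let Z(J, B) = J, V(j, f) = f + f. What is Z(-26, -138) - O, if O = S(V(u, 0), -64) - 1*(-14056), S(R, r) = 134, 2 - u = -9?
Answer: -14216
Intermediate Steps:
u = 11 (u = 2 - 1*(-9) = 2 + 9 = 11)
V(j, f) = 2*f
O = 14190 (O = 134 - 1*(-14056) = 134 + 14056 = 14190)
Z(-26, -138) - O = -26 - 1*14190 = -26 - 14190 = -14216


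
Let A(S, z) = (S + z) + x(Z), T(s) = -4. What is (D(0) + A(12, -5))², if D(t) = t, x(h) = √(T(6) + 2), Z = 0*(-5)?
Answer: (7 + I*√2)² ≈ 47.0 + 19.799*I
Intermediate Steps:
Z = 0
x(h) = I*√2 (x(h) = √(-4 + 2) = √(-2) = I*√2)
A(S, z) = S + z + I*√2 (A(S, z) = (S + z) + I*√2 = S + z + I*√2)
(D(0) + A(12, -5))² = (0 + (12 - 5 + I*√2))² = (0 + (7 + I*√2))² = (7 + I*√2)²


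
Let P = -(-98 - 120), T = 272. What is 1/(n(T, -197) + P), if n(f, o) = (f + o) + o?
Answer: 1/96 ≈ 0.010417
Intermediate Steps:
n(f, o) = f + 2*o
P = 218 (P = -1*(-218) = 218)
1/(n(T, -197) + P) = 1/((272 + 2*(-197)) + 218) = 1/((272 - 394) + 218) = 1/(-122 + 218) = 1/96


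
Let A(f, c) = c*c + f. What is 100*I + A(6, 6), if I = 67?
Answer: 6742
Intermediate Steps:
A(f, c) = f + c² (A(f, c) = c² + f = f + c²)
100*I + A(6, 6) = 100*67 + (6 + 6²) = 6700 + (6 + 36) = 6700 + 42 = 6742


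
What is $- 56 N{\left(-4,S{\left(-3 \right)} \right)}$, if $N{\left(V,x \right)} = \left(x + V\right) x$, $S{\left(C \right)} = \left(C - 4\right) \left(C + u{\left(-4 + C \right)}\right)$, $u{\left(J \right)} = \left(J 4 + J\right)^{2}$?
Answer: $-4099487392$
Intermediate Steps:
$u{\left(J \right)} = 25 J^{2}$ ($u{\left(J \right)} = \left(4 J + J\right)^{2} = \left(5 J\right)^{2} = 25 J^{2}$)
$S{\left(C \right)} = \left(-4 + C\right) \left(C + 25 \left(-4 + C\right)^{2}\right)$ ($S{\left(C \right)} = \left(C - 4\right) \left(C + 25 \left(-4 + C\right)^{2}\right) = \left(-4 + C\right) \left(C + 25 \left(-4 + C\right)^{2}\right)$)
$N{\left(V,x \right)} = x \left(V + x\right)$ ($N{\left(V,x \right)} = \left(V + x\right) x = x \left(V + x\right)$)
$- 56 N{\left(-4,S{\left(-3 \right)} \right)} = - 56 \left(-1600 - 299 \left(-3\right)^{2} + 25 \left(-3\right)^{3} + 1196 \left(-3\right)\right) \left(-4 + \left(-1600 - 299 \left(-3\right)^{2} + 25 \left(-3\right)^{3} + 1196 \left(-3\right)\right)\right) = - 56 \left(-1600 - 2691 + 25 \left(-27\right) - 3588\right) \left(-4 - 8554\right) = - 56 \left(-1600 - 2691 - 675 - 3588\right) \left(-4 - 8554\right) = - 56 \left(- 8554 \left(-4 - 8554\right)\right) = - 56 \left(\left(-8554\right) \left(-8558\right)\right) = \left(-56\right) 73205132 = -4099487392$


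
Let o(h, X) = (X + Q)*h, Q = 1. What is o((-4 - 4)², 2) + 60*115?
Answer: 7092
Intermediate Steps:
o(h, X) = h*(1 + X) (o(h, X) = (X + 1)*h = (1 + X)*h = h*(1 + X))
o((-4 - 4)², 2) + 60*115 = (-4 - 4)²*(1 + 2) + 60*115 = (-8)²*3 + 6900 = 64*3 + 6900 = 192 + 6900 = 7092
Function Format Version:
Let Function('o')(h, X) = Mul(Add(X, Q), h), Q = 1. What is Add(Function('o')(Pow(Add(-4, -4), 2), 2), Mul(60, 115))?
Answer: 7092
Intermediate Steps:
Function('o')(h, X) = Mul(h, Add(1, X)) (Function('o')(h, X) = Mul(Add(X, 1), h) = Mul(Add(1, X), h) = Mul(h, Add(1, X)))
Add(Function('o')(Pow(Add(-4, -4), 2), 2), Mul(60, 115)) = Add(Mul(Pow(Add(-4, -4), 2), Add(1, 2)), Mul(60, 115)) = Add(Mul(Pow(-8, 2), 3), 6900) = Add(Mul(64, 3), 6900) = Add(192, 6900) = 7092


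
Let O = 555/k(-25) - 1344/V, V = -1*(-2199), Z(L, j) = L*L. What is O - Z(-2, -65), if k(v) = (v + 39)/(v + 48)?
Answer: 9309425/10262 ≈ 907.17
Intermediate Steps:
k(v) = (39 + v)/(48 + v)
Z(L, j) = L²
V = 2199
O = 9350473/10262 (O = 555/(((39 - 25)/(48 - 25))) - 1344/2199 = 555/((14/23)) - 1344*1/2199 = 555/(((1/23)*14)) - 448/733 = 555/(14/23) - 448/733 = 555*(23/14) - 448/733 = 12765/14 - 448/733 = 9350473/10262 ≈ 911.17)
O - Z(-2, -65) = 9350473/10262 - 1*(-2)² = 9350473/10262 - 1*4 = 9350473/10262 - 4 = 9309425/10262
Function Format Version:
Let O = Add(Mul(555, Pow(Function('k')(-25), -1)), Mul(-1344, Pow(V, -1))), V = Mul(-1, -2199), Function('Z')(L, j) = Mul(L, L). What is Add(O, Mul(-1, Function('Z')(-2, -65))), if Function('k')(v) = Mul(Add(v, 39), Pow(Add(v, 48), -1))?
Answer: Rational(9309425, 10262) ≈ 907.17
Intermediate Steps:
Function('k')(v) = Mul(Pow(Add(48, v), -1), Add(39, v)) (Function('k')(v) = Mul(Add(39, v), Pow(Add(48, v), -1)) = Mul(Pow(Add(48, v), -1), Add(39, v)))
Function('Z')(L, j) = Pow(L, 2)
V = 2199
O = Rational(9350473, 10262) (O = Add(Mul(555, Pow(Mul(Pow(Add(48, -25), -1), Add(39, -25)), -1)), Mul(-1344, Pow(2199, -1))) = Add(Mul(555, Pow(Mul(Pow(23, -1), 14), -1)), Mul(-1344, Rational(1, 2199))) = Add(Mul(555, Pow(Mul(Rational(1, 23), 14), -1)), Rational(-448, 733)) = Add(Mul(555, Pow(Rational(14, 23), -1)), Rational(-448, 733)) = Add(Mul(555, Rational(23, 14)), Rational(-448, 733)) = Add(Rational(12765, 14), Rational(-448, 733)) = Rational(9350473, 10262) ≈ 911.17)
Add(O, Mul(-1, Function('Z')(-2, -65))) = Add(Rational(9350473, 10262), Mul(-1, Pow(-2, 2))) = Add(Rational(9350473, 10262), Mul(-1, 4)) = Add(Rational(9350473, 10262), -4) = Rational(9309425, 10262)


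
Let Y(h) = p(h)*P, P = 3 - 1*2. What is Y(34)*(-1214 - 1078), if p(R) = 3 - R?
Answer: 71052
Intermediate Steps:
P = 1 (P = 3 - 2 = 1)
Y(h) = 3 - h (Y(h) = (3 - h)*1 = 3 - h)
Y(34)*(-1214 - 1078) = (3 - 1*34)*(-1214 - 1078) = (3 - 34)*(-2292) = -31*(-2292) = 71052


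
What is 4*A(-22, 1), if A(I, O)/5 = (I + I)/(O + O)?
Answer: -440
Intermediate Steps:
A(I, O) = 5*I/O (A(I, O) = 5*((I + I)/(O + O)) = 5*((2*I)/((2*O))) = 5*((2*I)*(1/(2*O))) = 5*(I/O) = 5*I/O)
4*A(-22, 1) = 4*(5*(-22)/1) = 4*(5*(-22)*1) = 4*(-110) = -440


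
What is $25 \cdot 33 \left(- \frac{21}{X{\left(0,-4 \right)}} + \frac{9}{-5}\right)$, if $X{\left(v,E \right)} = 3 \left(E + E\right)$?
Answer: $- \frac{6105}{8} \approx -763.13$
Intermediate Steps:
$X{\left(v,E \right)} = 6 E$ ($X{\left(v,E \right)} = 3 \cdot 2 E = 6 E$)
$25 \cdot 33 \left(- \frac{21}{X{\left(0,-4 \right)}} + \frac{9}{-5}\right) = 25 \cdot 33 \left(- \frac{21}{6 \left(-4\right)} + \frac{9}{-5}\right) = 825 \left(- \frac{21}{-24} + 9 \left(- \frac{1}{5}\right)\right) = 825 \left(\left(-21\right) \left(- \frac{1}{24}\right) - \frac{9}{5}\right) = 825 \left(\frac{7}{8} - \frac{9}{5}\right) = 825 \left(- \frac{37}{40}\right) = - \frac{6105}{8}$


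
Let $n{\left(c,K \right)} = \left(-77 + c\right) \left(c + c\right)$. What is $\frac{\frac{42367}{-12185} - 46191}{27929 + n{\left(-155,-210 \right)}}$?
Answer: $- \frac{562879702}{1216660065} \approx -0.46264$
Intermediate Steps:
$n{\left(c,K \right)} = 2 c \left(-77 + c\right)$ ($n{\left(c,K \right)} = \left(-77 + c\right) 2 c = 2 c \left(-77 + c\right)$)
$\frac{\frac{42367}{-12185} - 46191}{27929 + n{\left(-155,-210 \right)}} = \frac{\frac{42367}{-12185} - 46191}{27929 + 2 \left(-155\right) \left(-77 - 155\right)} = \frac{42367 \left(- \frac{1}{12185}\right) - 46191}{27929 + 2 \left(-155\right) \left(-232\right)} = \frac{- \frac{42367}{12185} - 46191}{27929 + 71920} = - \frac{562879702}{12185 \cdot 99849} = \left(- \frac{562879702}{12185}\right) \frac{1}{99849} = - \frac{562879702}{1216660065}$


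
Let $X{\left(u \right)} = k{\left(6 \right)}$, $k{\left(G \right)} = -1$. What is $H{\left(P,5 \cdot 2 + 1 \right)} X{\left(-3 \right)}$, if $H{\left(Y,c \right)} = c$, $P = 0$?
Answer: $-11$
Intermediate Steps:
$X{\left(u \right)} = -1$
$H{\left(P,5 \cdot 2 + 1 \right)} X{\left(-3 \right)} = \left(5 \cdot 2 + 1\right) \left(-1\right) = \left(10 + 1\right) \left(-1\right) = 11 \left(-1\right) = -11$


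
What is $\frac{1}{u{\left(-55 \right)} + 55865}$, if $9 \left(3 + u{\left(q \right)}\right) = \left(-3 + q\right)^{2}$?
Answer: $\frac{9}{506122} \approx 1.7782 \cdot 10^{-5}$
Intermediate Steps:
$u{\left(q \right)} = -3 + \frac{\left(-3 + q\right)^{2}}{9}$
$\frac{1}{u{\left(-55 \right)} + 55865} = \frac{1}{\left(-3 + \frac{\left(-3 - 55\right)^{2}}{9}\right) + 55865} = \frac{1}{\left(-3 + \frac{\left(-58\right)^{2}}{9}\right) + 55865} = \frac{1}{\left(-3 + \frac{1}{9} \cdot 3364\right) + 55865} = \frac{1}{\left(-3 + \frac{3364}{9}\right) + 55865} = \frac{1}{\frac{3337}{9} + 55865} = \frac{1}{\frac{506122}{9}} = \frac{9}{506122}$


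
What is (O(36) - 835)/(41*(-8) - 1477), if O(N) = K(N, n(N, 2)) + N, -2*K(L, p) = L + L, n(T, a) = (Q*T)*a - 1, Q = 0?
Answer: 167/361 ≈ 0.46260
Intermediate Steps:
n(T, a) = -1 (n(T, a) = (0*T)*a - 1 = 0*a - 1 = 0 - 1 = -1)
K(L, p) = -L (K(L, p) = -(L + L)/2 = -L)
O(N) = 0 (O(N) = -N + N = 0)
(O(36) - 835)/(41*(-8) - 1477) = (0 - 835)/(41*(-8) - 1477) = -835/(-328 - 1477) = -835/(-1805) = -835*(-1/1805) = 167/361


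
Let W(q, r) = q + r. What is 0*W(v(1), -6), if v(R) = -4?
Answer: 0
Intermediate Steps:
0*W(v(1), -6) = 0*(-4 - 6) = 0*(-10) = 0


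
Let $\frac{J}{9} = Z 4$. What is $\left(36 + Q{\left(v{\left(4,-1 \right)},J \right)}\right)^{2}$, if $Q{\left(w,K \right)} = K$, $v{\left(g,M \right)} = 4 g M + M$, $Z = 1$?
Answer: $5184$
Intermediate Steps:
$v{\left(g,M \right)} = M + 4 M g$ ($v{\left(g,M \right)} = 4 M g + M = M + 4 M g$)
$J = 36$ ($J = 9 \cdot 1 \cdot 4 = 9 \cdot 4 = 36$)
$\left(36 + Q{\left(v{\left(4,-1 \right)},J \right)}\right)^{2} = \left(36 + 36\right)^{2} = 72^{2} = 5184$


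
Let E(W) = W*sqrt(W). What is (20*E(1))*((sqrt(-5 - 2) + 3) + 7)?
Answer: 200 + 20*I*sqrt(7) ≈ 200.0 + 52.915*I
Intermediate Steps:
E(W) = W**(3/2)
(20*E(1))*((sqrt(-5 - 2) + 3) + 7) = (20*1**(3/2))*((sqrt(-5 - 2) + 3) + 7) = (20*1)*((sqrt(-7) + 3) + 7) = 20*((I*sqrt(7) + 3) + 7) = 20*((3 + I*sqrt(7)) + 7) = 20*(10 + I*sqrt(7)) = 200 + 20*I*sqrt(7)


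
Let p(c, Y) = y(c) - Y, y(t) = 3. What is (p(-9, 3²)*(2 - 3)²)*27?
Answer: -162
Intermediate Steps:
p(c, Y) = 3 - Y
(p(-9, 3²)*(2 - 3)²)*27 = ((3 - 1*3²)*(2 - 3)²)*27 = ((3 - 1*9)*(-1)²)*27 = ((3 - 9)*1)*27 = -6*1*27 = -6*27 = -162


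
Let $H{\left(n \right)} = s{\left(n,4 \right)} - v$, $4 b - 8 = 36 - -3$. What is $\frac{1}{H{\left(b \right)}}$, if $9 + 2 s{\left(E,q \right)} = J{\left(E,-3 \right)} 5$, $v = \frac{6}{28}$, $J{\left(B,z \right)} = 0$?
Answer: $- \frac{7}{33} \approx -0.21212$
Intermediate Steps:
$v = \frac{3}{14}$ ($v = 6 \cdot \frac{1}{28} = \frac{3}{14} \approx 0.21429$)
$s{\left(E,q \right)} = - \frac{9}{2}$ ($s{\left(E,q \right)} = - \frac{9}{2} + \frac{0 \cdot 5}{2} = - \frac{9}{2} + \frac{1}{2} \cdot 0 = - \frac{9}{2} + 0 = - \frac{9}{2}$)
$b = \frac{47}{4}$ ($b = 2 + \frac{36 - -3}{4} = 2 + \frac{36 + 3}{4} = 2 + \frac{1}{4} \cdot 39 = 2 + \frac{39}{4} = \frac{47}{4} \approx 11.75$)
$H{\left(n \right)} = - \frac{33}{7}$ ($H{\left(n \right)} = - \frac{9}{2} - \frac{3}{14} = - \frac{33}{7}$)
$\frac{1}{H{\left(b \right)}} = \frac{1}{- \frac{33}{7}} = - \frac{7}{33}$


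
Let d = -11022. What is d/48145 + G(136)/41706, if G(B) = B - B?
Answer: -11022/48145 ≈ -0.22893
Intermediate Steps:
G(B) = 0
d/48145 + G(136)/41706 = -11022/48145 + 0/41706 = -11022*1/48145 + 0*(1/41706) = -11022/48145 + 0 = -11022/48145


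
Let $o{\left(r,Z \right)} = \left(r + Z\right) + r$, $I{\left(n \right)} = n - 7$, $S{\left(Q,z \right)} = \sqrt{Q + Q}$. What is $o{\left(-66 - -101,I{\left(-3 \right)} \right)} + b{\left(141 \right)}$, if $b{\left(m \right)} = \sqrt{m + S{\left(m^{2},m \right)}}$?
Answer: $60 + \sqrt{141 + 141 \sqrt{2}} \approx 78.45$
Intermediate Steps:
$S{\left(Q,z \right)} = \sqrt{2} \sqrt{Q}$ ($S{\left(Q,z \right)} = \sqrt{2 Q} = \sqrt{2} \sqrt{Q}$)
$I{\left(n \right)} = -7 + n$
$b{\left(m \right)} = \sqrt{m + \sqrt{2} \sqrt{m^{2}}}$
$o{\left(r,Z \right)} = Z + 2 r$ ($o{\left(r,Z \right)} = \left(Z + r\right) + r = Z + 2 r$)
$o{\left(-66 - -101,I{\left(-3 \right)} \right)} + b{\left(141 \right)} = \left(\left(-7 - 3\right) + 2 \left(-66 - -101\right)\right) + \sqrt{141 + \sqrt{2} \sqrt{141^{2}}} = \left(-10 + 2 \left(-66 + 101\right)\right) + \sqrt{141 + \sqrt{2} \sqrt{19881}} = \left(-10 + 2 \cdot 35\right) + \sqrt{141 + \sqrt{2} \cdot 141} = \left(-10 + 70\right) + \sqrt{141 + 141 \sqrt{2}} = 60 + \sqrt{141 + 141 \sqrt{2}}$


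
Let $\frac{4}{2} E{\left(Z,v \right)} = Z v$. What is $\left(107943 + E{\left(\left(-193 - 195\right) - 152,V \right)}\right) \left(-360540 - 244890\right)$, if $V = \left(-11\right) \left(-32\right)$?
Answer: $-7811863290$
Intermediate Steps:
$V = 352$
$E{\left(Z,v \right)} = \frac{Z v}{2}$
$\left(107943 + E{\left(\left(-193 - 195\right) - 152,V \right)}\right) \left(-360540 - 244890\right) = \left(107943 + \frac{1}{2} \left(\left(-193 - 195\right) - 152\right) 352\right) \left(-360540 - 244890\right) = \left(107943 + \frac{1}{2} \left(-388 - 152\right) 352\right) \left(-605430\right) = \left(107943 + \frac{1}{2} \left(-540\right) 352\right) \left(-605430\right) = \left(107943 - 95040\right) \left(-605430\right) = 12903 \left(-605430\right) = -7811863290$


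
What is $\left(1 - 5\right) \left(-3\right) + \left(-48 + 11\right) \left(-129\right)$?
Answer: $4785$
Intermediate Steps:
$\left(1 - 5\right) \left(-3\right) + \left(-48 + 11\right) \left(-129\right) = \left(-4\right) \left(-3\right) - -4773 = 12 + 4773 = 4785$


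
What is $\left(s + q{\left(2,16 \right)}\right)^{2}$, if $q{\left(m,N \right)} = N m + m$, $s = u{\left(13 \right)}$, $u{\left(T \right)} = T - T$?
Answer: $1156$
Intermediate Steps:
$u{\left(T \right)} = 0$
$s = 0$
$q{\left(m,N \right)} = m + N m$
$\left(s + q{\left(2,16 \right)}\right)^{2} = \left(0 + 2 \left(1 + 16\right)\right)^{2} = \left(0 + 2 \cdot 17\right)^{2} = \left(0 + 34\right)^{2} = 34^{2} = 1156$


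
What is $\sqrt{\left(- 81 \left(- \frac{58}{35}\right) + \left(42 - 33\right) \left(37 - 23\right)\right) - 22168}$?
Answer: $\frac{2 i \sqrt{6709255}}{35} \approx 148.01 i$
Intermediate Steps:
$\sqrt{\left(- 81 \left(- \frac{58}{35}\right) + \left(42 - 33\right) \left(37 - 23\right)\right) - 22168} = \sqrt{\left(- 81 \left(\left(-58\right) \frac{1}{35}\right) + 9 \cdot 14\right) - 22168} = \sqrt{\left(\left(-81\right) \left(- \frac{58}{35}\right) + 126\right) - 22168} = \sqrt{\left(\frac{4698}{35} + 126\right) - 22168} = \sqrt{\frac{9108}{35} - 22168} = \sqrt{- \frac{766772}{35}} = \frac{2 i \sqrt{6709255}}{35}$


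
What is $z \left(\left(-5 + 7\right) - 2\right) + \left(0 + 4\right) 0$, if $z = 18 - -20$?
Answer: $0$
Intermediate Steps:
$z = 38$ ($z = 18 + 20 = 38$)
$z \left(\left(-5 + 7\right) - 2\right) + \left(0 + 4\right) 0 = 38 \left(\left(-5 + 7\right) - 2\right) + \left(0 + 4\right) 0 = 38 \left(2 - 2\right) + 4 \cdot 0 = 38 \cdot 0 + 0 = 0 + 0 = 0$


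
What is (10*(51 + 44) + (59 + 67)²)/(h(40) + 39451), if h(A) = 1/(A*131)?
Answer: 88168240/206723241 ≈ 0.42650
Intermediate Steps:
h(A) = 1/(131*A) (h(A) = (1/131)/A = 1/(131*A))
(10*(51 + 44) + (59 + 67)²)/(h(40) + 39451) = (10*(51 + 44) + (59 + 67)²)/((1/131)/40 + 39451) = (10*95 + 126²)/((1/131)*(1/40) + 39451) = (950 + 15876)/(1/5240 + 39451) = 16826/(206723241/5240) = 16826*(5240/206723241) = 88168240/206723241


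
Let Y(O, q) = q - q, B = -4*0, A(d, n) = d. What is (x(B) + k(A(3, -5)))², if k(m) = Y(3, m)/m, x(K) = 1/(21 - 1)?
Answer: 1/400 ≈ 0.0025000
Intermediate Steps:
B = 0
Y(O, q) = 0
x(K) = 1/20
k(m) = 0 (k(m) = 0/m = 0)
(x(B) + k(A(3, -5)))² = (1/20 + 0)² = (1/20)² = 1/400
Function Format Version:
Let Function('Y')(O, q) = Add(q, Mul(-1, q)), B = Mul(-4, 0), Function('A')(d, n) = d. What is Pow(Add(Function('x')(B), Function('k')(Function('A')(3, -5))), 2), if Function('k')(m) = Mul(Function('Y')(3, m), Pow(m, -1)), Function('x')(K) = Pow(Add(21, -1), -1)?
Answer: Rational(1, 400) ≈ 0.0025000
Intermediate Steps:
B = 0
Function('Y')(O, q) = 0
Function('x')(K) = Rational(1, 20) (Function('x')(K) = Pow(20, -1) = Rational(1, 20))
Function('k')(m) = 0 (Function('k')(m) = Mul(0, Pow(m, -1)) = 0)
Pow(Add(Function('x')(B), Function('k')(Function('A')(3, -5))), 2) = Pow(Add(Rational(1, 20), 0), 2) = Pow(Rational(1, 20), 2) = Rational(1, 400)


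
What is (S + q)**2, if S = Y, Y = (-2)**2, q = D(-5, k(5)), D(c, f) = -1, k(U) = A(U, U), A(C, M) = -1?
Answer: 9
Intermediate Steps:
k(U) = -1
q = -1
Y = 4
S = 4
(S + q)**2 = (4 - 1)**2 = 3**2 = 9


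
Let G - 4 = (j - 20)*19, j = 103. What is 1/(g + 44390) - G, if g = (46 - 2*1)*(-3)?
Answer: -69971897/44258 ≈ -1581.0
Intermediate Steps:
G = 1581 (G = 4 + (103 - 20)*19 = 4 + 83*19 = 4 + 1577 = 1581)
g = -132 (g = (46 - 2)*(-3) = 44*(-3) = -132)
1/(g + 44390) - G = 1/(-132 + 44390) - 1*1581 = 1/44258 - 1581 = -69971897/44258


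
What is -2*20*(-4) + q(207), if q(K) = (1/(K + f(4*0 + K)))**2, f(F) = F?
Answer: 27423361/171396 ≈ 160.00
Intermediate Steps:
q(K) = 1/(4*K**2) (q(K) = (1/(K + (4*0 + K)))**2 = (1/(K + (0 + K)))**2 = (1/(K + K))**2 = (1/(2*K))**2 = 1/(4*K**2))
-2*20*(-4) + q(207) = -2*20*(-4) + (1/4)/207**2 = -40*(-4) + (1/4)*(1/42849) = 160 + 1/171396 = 27423361/171396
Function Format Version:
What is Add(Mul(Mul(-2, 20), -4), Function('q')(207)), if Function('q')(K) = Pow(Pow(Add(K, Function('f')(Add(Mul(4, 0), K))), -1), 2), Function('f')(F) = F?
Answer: Rational(27423361, 171396) ≈ 160.00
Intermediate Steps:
Function('q')(K) = Mul(Rational(1, 4), Pow(K, -2)) (Function('q')(K) = Pow(Pow(Add(K, Add(Mul(4, 0), K)), -1), 2) = Pow(Pow(Add(K, Add(0, K)), -1), 2) = Pow(Pow(Add(K, K), -1), 2) = Pow(Pow(Mul(2, K), -1), 2) = Pow(Mul(Rational(1, 2), Pow(K, -1)), 2) = Mul(Rational(1, 4), Pow(K, -2)))
Add(Mul(Mul(-2, 20), -4), Function('q')(207)) = Add(Mul(Mul(-2, 20), -4), Mul(Rational(1, 4), Pow(207, -2))) = Add(Mul(-40, -4), Mul(Rational(1, 4), Rational(1, 42849))) = Add(160, Rational(1, 171396)) = Rational(27423361, 171396)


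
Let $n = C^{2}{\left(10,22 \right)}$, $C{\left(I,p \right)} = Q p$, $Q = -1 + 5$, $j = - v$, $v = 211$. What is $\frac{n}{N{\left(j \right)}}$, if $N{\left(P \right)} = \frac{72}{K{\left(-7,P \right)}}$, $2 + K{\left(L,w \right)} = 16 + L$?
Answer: $\frac{6776}{9} \approx 752.89$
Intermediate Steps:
$K{\left(L,w \right)} = 14 + L$ ($K{\left(L,w \right)} = -2 + \left(16 + L\right) = 14 + L$)
$j = -211$ ($j = \left(-1\right) 211 = -211$)
$Q = 4$
$C{\left(I,p \right)} = 4 p$
$N{\left(P \right)} = \frac{72}{7}$ ($N{\left(P \right)} = \frac{72}{14 - 7} = \frac{72}{7}$)
$n = 7744$ ($n = \left(4 \cdot 22\right)^{2} = 88^{2} = 7744$)
$\frac{n}{N{\left(j \right)}} = \frac{7744}{\frac{72}{7}} = 7744 \cdot \frac{7}{72} = \frac{6776}{9}$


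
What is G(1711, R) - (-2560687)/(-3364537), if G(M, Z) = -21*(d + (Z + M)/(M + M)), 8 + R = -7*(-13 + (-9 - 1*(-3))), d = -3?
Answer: 293430657098/5756722807 ≈ 50.972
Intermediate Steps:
R = 125 (R = -8 - 7*(-13 + (-9 - 1*(-3))) = -8 - 7*(-13 + (-9 + 3)) = -8 - 7*(-13 - 6) = -8 - 7*(-19) = -8 + 133 = 125)
G(M, Z) = 63 - 21*(M + Z)/(2*M) (G(M, Z) = -21*(-3 + (Z + M)/(M + M)) = -21*(-3 + (M + Z)/((2*M))) = -21*(-3 + (M + Z)*(1/(2*M))) = -21*(-3 + (M + Z)/(2*M)) = 63 - 21*(M + Z)/(2*M))
G(1711, R) - (-2560687)/(-3364537) = (21/2)*(-1*125 + 5*1711)/1711 - (-2560687)/(-3364537) = (21/2)*(1/1711)*(-125 + 8555) - (-2560687)*(-1)/3364537 = (21/2)*(1/1711)*8430 - 1*2560687/3364537 = 88515/1711 - 2560687/3364537 = 293430657098/5756722807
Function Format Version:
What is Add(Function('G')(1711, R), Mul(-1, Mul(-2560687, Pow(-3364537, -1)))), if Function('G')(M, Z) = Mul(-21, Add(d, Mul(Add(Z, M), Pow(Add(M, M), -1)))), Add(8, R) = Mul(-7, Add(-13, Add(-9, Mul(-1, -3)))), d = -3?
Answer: Rational(293430657098, 5756722807) ≈ 50.972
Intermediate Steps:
R = 125 (R = Add(-8, Mul(-7, Add(-13, Add(-9, Mul(-1, -3))))) = Add(-8, Mul(-7, Add(-13, Add(-9, 3)))) = Add(-8, Mul(-7, Add(-13, -6))) = Add(-8, Mul(-7, -19)) = Add(-8, 133) = 125)
Function('G')(M, Z) = Add(63, Mul(Rational(-21, 2), Pow(M, -1), Add(M, Z))) (Function('G')(M, Z) = Mul(-21, Add(-3, Mul(Add(Z, M), Pow(Add(M, M), -1)))) = Mul(-21, Add(-3, Mul(Add(M, Z), Pow(Mul(2, M), -1)))) = Mul(-21, Add(-3, Mul(Add(M, Z), Mul(Rational(1, 2), Pow(M, -1))))) = Mul(-21, Add(-3, Mul(Rational(1, 2), Pow(M, -1), Add(M, Z)))) = Add(63, Mul(Rational(-21, 2), Pow(M, -1), Add(M, Z))))
Add(Function('G')(1711, R), Mul(-1, Mul(-2560687, Pow(-3364537, -1)))) = Add(Mul(Rational(21, 2), Pow(1711, -1), Add(Mul(-1, 125), Mul(5, 1711))), Mul(-1, Mul(-2560687, Pow(-3364537, -1)))) = Add(Mul(Rational(21, 2), Rational(1, 1711), Add(-125, 8555)), Mul(-1, Mul(-2560687, Rational(-1, 3364537)))) = Add(Mul(Rational(21, 2), Rational(1, 1711), 8430), Mul(-1, Rational(2560687, 3364537))) = Add(Rational(88515, 1711), Rational(-2560687, 3364537)) = Rational(293430657098, 5756722807)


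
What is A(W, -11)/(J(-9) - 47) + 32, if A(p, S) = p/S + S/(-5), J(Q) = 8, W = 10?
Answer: 68569/2145 ≈ 31.967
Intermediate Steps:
A(p, S) = -S/5 + p/S (A(p, S) = p/S + S*(-⅕) = p/S - S/5 = -S/5 + p/S)
A(W, -11)/(J(-9) - 47) + 32 = (-⅕*(-11) + 10/(-11))/(8 - 47) + 32 = (11/5 + 10*(-1/11))/(-39) + 32 = (11/5 - 10/11)*(-1/39) + 32 = (71/55)*(-1/39) + 32 = -71/2145 + 32 = 68569/2145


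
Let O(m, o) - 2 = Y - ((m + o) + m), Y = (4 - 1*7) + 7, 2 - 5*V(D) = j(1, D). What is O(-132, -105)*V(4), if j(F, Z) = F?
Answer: 75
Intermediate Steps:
V(D) = ⅕ (V(D) = ⅖ - ⅕*1 = ⅖ - ⅕ = ⅕)
Y = 4 (Y = (4 - 7) + 7 = -3 + 7 = 4)
O(m, o) = 6 - o - 2*m (O(m, o) = 2 + (4 - ((m + o) + m)) = 2 + (4 - (o + 2*m)) = 2 + (4 + (-o - 2*m)) = 2 + (4 - o - 2*m) = 6 - o - 2*m)
O(-132, -105)*V(4) = (6 - 1*(-105) - 2*(-132))*(⅕) = (6 + 105 + 264)*(⅕) = 375*(⅕) = 75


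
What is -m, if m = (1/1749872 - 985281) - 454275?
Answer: 2519038736831/1749872 ≈ 1.4396e+6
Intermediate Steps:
m = -2519038736831/1749872 (m = (1/1749872 - 985281) - 454275 = -1724115634031/1749872 - 454275 = -2519038736831/1749872 ≈ -1.4396e+6)
-m = -1*(-2519038736831/1749872) = 2519038736831/1749872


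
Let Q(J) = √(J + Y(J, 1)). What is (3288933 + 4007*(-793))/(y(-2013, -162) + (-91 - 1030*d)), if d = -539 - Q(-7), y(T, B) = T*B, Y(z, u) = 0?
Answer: 19629629534/155298886105 - 22944692*I*√7/155298886105 ≈ 0.1264 - 0.0003909*I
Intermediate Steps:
Q(J) = √J (Q(J) = √(J + 0) = √J)
y(T, B) = B*T
d = -539 - I*√7 (d = -539 - √(-7) = -539 - I*√7 ≈ -539.0 - 2.6458*I)
(3288933 + 4007*(-793))/(y(-2013, -162) + (-91 - 1030*d)) = (3288933 + 4007*(-793))/(-162*(-2013) + (-91 - 1030*(-539 - I*√7))) = (3288933 - 3177551)/(326106 + (-91 + (555170 + 1030*I*√7))) = 111382/(326106 + (555079 + 1030*I*√7)) = 111382/(881185 + 1030*I*√7)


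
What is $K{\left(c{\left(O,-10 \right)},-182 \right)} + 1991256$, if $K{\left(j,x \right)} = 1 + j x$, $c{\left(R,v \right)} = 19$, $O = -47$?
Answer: $1987799$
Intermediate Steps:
$K{\left(c{\left(O,-10 \right)},-182 \right)} + 1991256 = \left(1 + 19 \left(-182\right)\right) + 1991256 = \left(1 - 3458\right) + 1991256 = -3457 + 1991256 = 1987799$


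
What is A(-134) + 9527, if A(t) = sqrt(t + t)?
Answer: 9527 + 2*I*sqrt(67) ≈ 9527.0 + 16.371*I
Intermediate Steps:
A(t) = sqrt(2)*sqrt(t) (A(t) = sqrt(2*t) = sqrt(2)*sqrt(t))
A(-134) + 9527 = sqrt(2)*sqrt(-134) + 9527 = sqrt(2)*(I*sqrt(134)) + 9527 = 2*I*sqrt(67) + 9527 = 9527 + 2*I*sqrt(67)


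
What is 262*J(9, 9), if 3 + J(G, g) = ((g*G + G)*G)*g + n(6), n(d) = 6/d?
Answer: 1909456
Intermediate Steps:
J(G, g) = -2 + G*g*(G + G*g) (J(G, g) = -3 + (((g*G + G)*G)*g + 6/6) = -3 + (((G*g + G)*G)*g + 6*(⅙)) = -3 + (((G + G*g)*G)*g + 1) = -3 + ((G*(G + G*g))*g + 1) = -3 + (G*g*(G + G*g) + 1) = -3 + (1 + G*g*(G + G*g)) = -2 + G*g*(G + G*g))
262*J(9, 9) = 262*(-2 + 9*9² + 9²*9²) = 262*(-2 + 9*81 + 81*81) = 262*(-2 + 729 + 6561) = 262*7288 = 1909456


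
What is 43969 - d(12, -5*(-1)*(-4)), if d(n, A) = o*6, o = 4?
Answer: 43945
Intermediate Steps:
d(n, A) = 24 (d(n, A) = 4*6 = 24)
43969 - d(12, -5*(-1)*(-4)) = 43969 - 1*24 = 43969 - 24 = 43945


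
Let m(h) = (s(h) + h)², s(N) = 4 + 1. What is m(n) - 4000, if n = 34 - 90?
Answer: -1399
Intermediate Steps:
s(N) = 5
n = -56
m(h) = (5 + h)²
m(n) - 4000 = (5 - 56)² - 4000 = (-51)² - 4000 = 2601 - 4000 = -1399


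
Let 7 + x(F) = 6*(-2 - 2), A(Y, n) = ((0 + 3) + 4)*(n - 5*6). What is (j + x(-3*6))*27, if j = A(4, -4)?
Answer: -7263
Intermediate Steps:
A(Y, n) = -210 + 7*n (A(Y, n) = (3 + 4)*(n - 30) = 7*(-30 + n) = -210 + 7*n)
j = -238 (j = -210 + 7*(-4) = -210 - 28 = -238)
x(F) = -31 (x(F) = -7 + 6*(-2 - 2) = -7 + 6*(-4) = -7 - 24 = -31)
(j + x(-3*6))*27 = (-238 - 31)*27 = -269*27 = -7263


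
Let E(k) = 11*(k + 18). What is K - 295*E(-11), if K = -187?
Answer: -22902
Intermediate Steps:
E(k) = 198 + 11*k (E(k) = 11*(18 + k) = 198 + 11*k)
K - 295*E(-11) = -187 - 295*(198 + 11*(-11)) = -187 - 295*(198 - 121) = -187 - 295*77 = -187 - 22715 = -22902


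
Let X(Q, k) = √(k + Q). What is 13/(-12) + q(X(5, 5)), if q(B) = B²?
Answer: 107/12 ≈ 8.9167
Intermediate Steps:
X(Q, k) = √(Q + k)
13/(-12) + q(X(5, 5)) = 13/(-12) + (√(5 + 5))² = 13*(-1/12) + (√10)² = -13/12 + 10 = 107/12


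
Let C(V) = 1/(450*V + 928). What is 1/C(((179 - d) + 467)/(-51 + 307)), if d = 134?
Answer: 1828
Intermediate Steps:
C(V) = 1/(928 + 450*V)
1/C(((179 - d) + 467)/(-51 + 307)) = 1/(1/(2*(464 + 225*(((179 - 1*134) + 467)/(-51 + 307))))) = 1/(1/(2*(464 + 225*(((179 - 134) + 467)/256)))) = 1/(1/(2*(464 + 225*((45 + 467)*(1/256))))) = 1/(1/(2*(464 + 225*(512*(1/256))))) = 1/(1/(2*(464 + 225*2))) = 1/(1/(2*(464 + 450))) = 1/((½)/914) = 1/((½)*(1/914)) = 1/(1/1828) = 1828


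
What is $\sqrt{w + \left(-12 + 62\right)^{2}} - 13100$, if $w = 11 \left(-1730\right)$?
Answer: $-13100 + i \sqrt{16530} \approx -13100.0 + 128.57 i$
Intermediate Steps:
$w = -19030$
$\sqrt{w + \left(-12 + 62\right)^{2}} - 13100 = \sqrt{-19030 + \left(-12 + 62\right)^{2}} - 13100 = \sqrt{-19030 + 50^{2}} - 13100 = \sqrt{-19030 + 2500} - 13100 = \sqrt{-16530} - 13100 = i \sqrt{16530} - 13100 = -13100 + i \sqrt{16530}$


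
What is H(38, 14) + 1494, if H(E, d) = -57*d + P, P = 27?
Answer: 723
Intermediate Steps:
H(E, d) = 27 - 57*d (H(E, d) = -57*d + 27 = 27 - 57*d)
H(38, 14) + 1494 = (27 - 57*14) + 1494 = (27 - 798) + 1494 = -771 + 1494 = 723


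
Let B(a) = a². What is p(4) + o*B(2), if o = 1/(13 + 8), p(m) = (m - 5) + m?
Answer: 67/21 ≈ 3.1905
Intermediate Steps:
p(m) = -5 + 2*m (p(m) = (-5 + m) + m = -5 + 2*m)
o = 1/21 ≈ 0.047619
p(4) + o*B(2) = (-5 + 2*4) + (1/21)*2² = (-5 + 8) + (1/21)*4 = 3 + 4/21 = 67/21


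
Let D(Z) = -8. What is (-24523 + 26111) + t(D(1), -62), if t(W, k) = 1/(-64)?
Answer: 101631/64 ≈ 1588.0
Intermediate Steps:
t(W, k) = -1/64
(-24523 + 26111) + t(D(1), -62) = (-24523 + 26111) - 1/64 = 1588 - 1/64 = 101631/64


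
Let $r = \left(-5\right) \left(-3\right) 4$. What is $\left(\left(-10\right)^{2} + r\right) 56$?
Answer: $8960$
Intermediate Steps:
$r = 60$ ($r = 15 \cdot 4 = 60$)
$\left(\left(-10\right)^{2} + r\right) 56 = \left(\left(-10\right)^{2} + 60\right) 56 = \left(100 + 60\right) 56 = 160 \cdot 56 = 8960$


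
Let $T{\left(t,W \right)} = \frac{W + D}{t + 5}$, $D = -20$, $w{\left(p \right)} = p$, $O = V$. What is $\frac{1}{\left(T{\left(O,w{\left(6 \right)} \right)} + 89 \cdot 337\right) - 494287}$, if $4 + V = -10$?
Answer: $- \frac{9}{4178632} \approx -2.1538 \cdot 10^{-6}$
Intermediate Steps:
$V = -14$ ($V = -4 - 10 = -14$)
$O = -14$
$T{\left(t,W \right)} = \frac{-20 + W}{5 + t}$ ($T{\left(t,W \right)} = \frac{W - 20}{t + 5} = \frac{-20 + W}{5 + t}$)
$\frac{1}{\left(T{\left(O,w{\left(6 \right)} \right)} + 89 \cdot 337\right) - 494287} = \frac{1}{\left(\frac{-20 + 6}{5 - 14} + 89 \cdot 337\right) - 494287} = \frac{1}{\left(\frac{1}{-9} \left(-14\right) + 29993\right) - 494287} = \frac{1}{\left(\left(- \frac{1}{9}\right) \left(-14\right) + 29993\right) - 494287} = \frac{1}{\left(\frac{14}{9} + 29993\right) - 494287} = \frac{1}{\frac{269951}{9} - 494287} = \frac{1}{- \frac{4178632}{9}} = - \frac{9}{4178632}$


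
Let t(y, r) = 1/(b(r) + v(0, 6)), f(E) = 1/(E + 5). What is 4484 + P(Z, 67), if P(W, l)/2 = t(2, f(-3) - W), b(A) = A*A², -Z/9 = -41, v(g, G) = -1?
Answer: 1795014975508/400315561 ≈ 4484.0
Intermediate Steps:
f(E) = 1/(5 + E)
Z = 369 (Z = -9*(-41) = 369)
b(A) = A³
t(y, r) = 1/(-1 + r³) (t(y, r) = 1/(r³ - 1) = 1/(-1 + r³))
P(W, l) = 2/(-1 + (½ - W)³) (P(W, l) = 2/(-1 + (1/(5 - 3) - W)³) = 2/(-1 + (1/2 - W)³) = 2/(-1 + (½ - W)³))
4484 + P(Z, 67) = 4484 - 16/(8 + (-1 + 2*369)³) = 4484 - 16/(8 + (-1 + 738)³) = 4484 - 16/(8 + 737³) = 4484 - 16/(8 + 400315553) = 4484 - 16/400315561 = 1795014975508/400315561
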